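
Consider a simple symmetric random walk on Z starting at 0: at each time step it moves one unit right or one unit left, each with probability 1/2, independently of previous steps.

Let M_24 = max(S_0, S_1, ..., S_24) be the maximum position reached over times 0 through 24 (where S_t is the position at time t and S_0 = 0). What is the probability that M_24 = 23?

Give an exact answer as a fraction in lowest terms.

Let M_24 = max(S_0,...,S_24). Use the reflection principle: for j ≥ 1, #{paths with M_24 ≥ j} = #{S_24 ≥ j} + #{S_24 ≥ j+1}.
By reflection, #{M_24 ≥ 23} = #{S_24 ≥ 23} + #{S_24 ≥ 24} = 1 + 1 = 2.
#{M_24 ≥ 24} = #{S_24 ≥ 24} + #{S_24 ≥ 25} = 1 + 0 = 1.
#{M_24 = 23} = 2 - 1 = 1.
P(M_24 = 23) = 1/16777216 = 1/16777216

Answer: 1/16777216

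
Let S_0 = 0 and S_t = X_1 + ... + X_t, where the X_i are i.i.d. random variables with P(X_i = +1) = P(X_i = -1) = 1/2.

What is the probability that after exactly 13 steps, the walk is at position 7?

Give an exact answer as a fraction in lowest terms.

Answer: 143/4096

Derivation:
To reach position 7 after 13 steps: need 10 steps of +1 and 3 of -1.
Favorable paths: C(13,10) = 286
Total paths: 2^13 = 8192
P = 286/8192 = 143/4096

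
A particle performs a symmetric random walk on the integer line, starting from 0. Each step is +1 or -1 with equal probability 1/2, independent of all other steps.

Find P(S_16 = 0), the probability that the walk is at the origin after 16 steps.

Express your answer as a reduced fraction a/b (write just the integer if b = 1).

Answer: 6435/32768

Derivation:
To return to 0 after 16 steps: need exactly 8 steps of +1 and 8 of -1.
Favorable paths: C(16,8) = 12870
Total paths: 2^16 = 65536
P = 12870/65536 = 6435/32768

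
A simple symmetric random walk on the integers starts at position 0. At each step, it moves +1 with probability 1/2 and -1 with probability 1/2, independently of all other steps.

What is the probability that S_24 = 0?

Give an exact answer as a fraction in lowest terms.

Answer: 676039/4194304

Derivation:
To return to 0 after 24 steps: need exactly 12 steps of +1 and 12 of -1.
Favorable paths: C(24,12) = 2704156
Total paths: 2^24 = 16777216
P = 2704156/16777216 = 676039/4194304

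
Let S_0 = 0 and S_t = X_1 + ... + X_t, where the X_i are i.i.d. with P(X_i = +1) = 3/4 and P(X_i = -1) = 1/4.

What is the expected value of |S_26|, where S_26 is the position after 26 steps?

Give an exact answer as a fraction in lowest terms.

Answer: 3661454193819539/281474976710656

Derivation:
S_26 takes values m ≡ 0 (mod 2) with |m| ≤ 26; P(S_26=m) = C(26,(26+m)/2) · (3/4)^((26+m)/2) · (1/4)^((26-m)/2).
Distribution: P(S=-26)=1/4503599627370496, P(S=-24)=39/2251799813685248, P(S=-22)=2925/4503599627370496, P(S=-20)=8775/562949953421312, P(S=-18)=605475/2251799813685248, P(S=-16)=3996135/1125899906842624, P(S=-14)=83918835/2251799813685248, P(S=-12)=179826075/562949953421312, P(S=-10)=10250086275/4503599627370496, P(S=-8)=30750258825/2251799813685248, P(S=-6)=313652640015/4503599627370496, P(S=-4)=85541629095/281474976710656, P(S=-2)=1283124436425/1125899906842624, P(S=0)=2072739474225/562949953421312, P(S=2)=11548119927825/1125899906842624, P(S=4)=6928871956695/281474976710656, P(S=6)=228652774570935/4503599627370496, P(S=8)=201752448150825/2251799813685248, P(S=10)=605257344452475/4503599627370496, P(S=12)=95566949124075/562949953421312, P(S=14)=401381186321115/2251799813685248, P(S=16)=172020508423335/1125899906842624, P(S=18)=234573420577275/2251799813685248, P(S=20)=30596533118775/562949953421312, P(S=22)=91789599356325/4503599627370496, P(S=24)=11014751922759/2251799813685248, P(S=26)=2541865828329/4503599627370496
E[|S_26|] = Σ_m |m|·P(S_26=m) = 3661454193819539/281474976710656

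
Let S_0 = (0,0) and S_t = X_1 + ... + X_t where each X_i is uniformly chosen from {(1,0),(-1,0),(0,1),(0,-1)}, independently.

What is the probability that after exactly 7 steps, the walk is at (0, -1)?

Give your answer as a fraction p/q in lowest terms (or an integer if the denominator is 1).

Answer: 1225/16384

Derivation:
Let h be the number of horizontal steps (so 7-h are vertical). To end at (0,-1) need (h+0)/2 right-steps and ((7-h)-1)/2 up-steps.
Sum over h with 0 ≤ h ≤ 6, h ≡ 0 (mod 2), 7-h ≡ 1 (mod 2):
h=0: C(7,0)·C(0,0)·C(7,3) = 1·1·35 = 35
h=2: C(7,2)·C(2,1)·C(5,2) = 21·2·10 = 420
h=4: C(7,4)·C(4,2)·C(3,1) = 35·6·3 = 630
h=6: C(7,6)·C(6,3)·C(1,0) = 7·20·1 = 140
Total favorable: 1225
Total paths: 4^7 = 16384
P = 1225/16384 = 1225/16384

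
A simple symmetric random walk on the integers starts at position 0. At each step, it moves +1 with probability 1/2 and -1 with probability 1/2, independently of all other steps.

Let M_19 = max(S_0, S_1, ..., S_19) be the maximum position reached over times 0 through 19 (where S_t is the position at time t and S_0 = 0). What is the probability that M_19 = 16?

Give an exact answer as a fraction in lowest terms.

Let M_19 = max(S_0,...,S_19). Use the reflection principle: for j ≥ 1, #{paths with M_19 ≥ j} = #{S_19 ≥ j} + #{S_19 ≥ j+1}.
By reflection, #{M_19 ≥ 16} = #{S_19 ≥ 16} + #{S_19 ≥ 17} = 20 + 20 = 40.
#{M_19 ≥ 17} = #{S_19 ≥ 17} + #{S_19 ≥ 18} = 20 + 1 = 21.
#{M_19 = 16} = 40 - 21 = 19.
P(M_19 = 16) = 19/524288 = 19/524288

Answer: 19/524288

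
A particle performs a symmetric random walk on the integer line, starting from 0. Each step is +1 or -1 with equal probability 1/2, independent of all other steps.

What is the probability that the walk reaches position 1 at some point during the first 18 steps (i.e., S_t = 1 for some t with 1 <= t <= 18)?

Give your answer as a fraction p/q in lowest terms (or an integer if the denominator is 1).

Count via complement. Let g(t,s) = #length-t paths at position s with S_1..S_t all ≠ 1.
g(t,s) = g(t-1,s-1) + g(t-1,s+1) for s ≠ 1; g(t,1) = 0.
t=0: g(0,0)=1
t=1: g(1,-1)=1
t=2: g(2,-2)=1 g(2,0)=1
t=3: g(3,-3)=1 g(3,-1)=2
t=4: g(4,-4)=1 g(4,-2)=3 g(4,0)=2
t=5: g(5,-5)=1 g(5,-3)=4 g(5,-1)=5
t=6: g(6,-6)=1 g(6,-4)=5 g(6,-2)=9 g(6,0)=5
t=7: g(7,-7)=1 g(7,-5)=6 g(7,-3)=14 g(7,-1)=14
t=8: g(8,-8)=1 g(8,-6)=7 g(8,-4)=20 g(8,-2)=28 g(8,0)=14
t=9: g(9,-9)=1 g(9,-7)=8 g(9,-5)=27 g(9,-3)=48 g(9,-1)=42
t=10: g(10,-10)=1 g(10,-8)=9 g(10,-6)=35 g(10,-4)=75 g(10,-2)=90 g(10,0)=42
t=11: g(11,-11)=1 g(11,-9)=10 g(11,-7)=44 g(11,-5)=110 g(11,-3)=165 g(11,-1)=132
t=12: g(12,-12)=1 g(12,-10)=11 g(12,-8)=54 g(12,-6)=154 g(12,-4)=275 g(12,-2)=297 g(12,0)=132
t=13: g(13,-13)=1 g(13,-11)=12 g(13,-9)=65 g(13,-7)=208 g(13,-5)=429 g(13,-3)=572 g(13,-1)=429
t=14: g(14,-14)=1 g(14,-12)=13 g(14,-10)=77 g(14,-8)=273 g(14,-6)=637 g(14,-4)=1001 g(14,-2)=1001 g(14,0)=429
t=15: g(15,-15)=1 g(15,-13)=14 g(15,-11)=90 g(15,-9)=350 g(15,-7)=910 g(15,-5)=1638 g(15,-3)=2002 g(15,-1)=1430
t=16: g(16,-16)=1 g(16,-14)=15 g(16,-12)=104 g(16,-10)=440 g(16,-8)=1260 g(16,-6)=2548 g(16,-4)=3640 g(16,-2)=3432 g(16,0)=1430
t=17: g(17,-17)=1 g(17,-15)=16 g(17,-13)=119 g(17,-11)=544 g(17,-9)=1700 g(17,-7)=3808 g(17,-5)=6188 g(17,-3)=7072 g(17,-1)=4862
t=18: g(18,-18)=1 g(18,-16)=17 g(18,-14)=135 g(18,-12)=663 g(18,-10)=2244 g(18,-8)=5508 g(18,-6)=9996 g(18,-4)=13260 g(18,-2)=11934 g(18,0)=4862
Paths never hitting 1: Σ_s g(18,s) = 48620
Paths hitting 1: 2^18 - 48620 = 213524
P = 213524/262144 = 53381/65536

Answer: 53381/65536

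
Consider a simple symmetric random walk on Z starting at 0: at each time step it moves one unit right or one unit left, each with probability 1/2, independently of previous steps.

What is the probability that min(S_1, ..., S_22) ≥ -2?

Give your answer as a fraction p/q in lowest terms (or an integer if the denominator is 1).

Answer: 499681/1048576

Derivation:
Let f(t,s) = #length-t paths at position s with S_1..S_t all ≥ -2.
f(t,s) = f(t-1,s-1) + f(t-1,s+1) for s ≥ -2; f(t,s) = 0 for s < -2.
t=0: f(0,0)=1
t=1: f(1,-1)=1 f(1,1)=1
t=2: f(2,-2)=1 f(2,0)=2 f(2,2)=1
t=3: f(3,-1)=3 f(3,1)=3 f(3,3)=1
t=4: f(4,-2)=3 f(4,0)=6 f(4,2)=4 f(4,4)=1
t=5: f(5,-1)=9 f(5,1)=10 f(5,3)=5 f(5,5)=1
t=6: f(6,-2)=9 f(6,0)=19 f(6,2)=15 f(6,4)=6 f(6,6)=1
t=7: f(7,-1)=28 f(7,1)=34 f(7,3)=21 f(7,5)=7 f(7,7)=1
t=8: f(8,-2)=28 f(8,0)=62 f(8,2)=55 f(8,4)=28 f(8,6)=8 f(8,8)=1
t=9: f(9,-1)=90 f(9,1)=117 f(9,3)=83 f(9,5)=36 f(9,7)=9 f(9,9)=1
t=10: f(10,-2)=90 f(10,0)=207 f(10,2)=200 f(10,4)=119 f(10,6)=45 f(10,8)=10 f(10,10)=1
t=11: f(11,-1)=297 f(11,1)=407 f(11,3)=319 f(11,5)=164 f(11,7)=55 f(11,9)=11 f(11,11)=1
t=12: f(12,-2)=297 f(12,0)=704 f(12,2)=726 f(12,4)=483 f(12,6)=219 f(12,8)=66 f(12,10)=12 f(12,12)=1
t=13: f(13,-1)=1001 f(13,1)=1430 f(13,3)=1209 f(13,5)=702 f(13,7)=285 f(13,9)=78 f(13,11)=13 f(13,13)=1
t=14: f(14,-2)=1001 f(14,0)=2431 f(14,2)=2639 f(14,4)=1911 f(14,6)=987 f(14,8)=363 f(14,10)=91 f(14,12)=14 f(14,14)=1
t=15: f(15,-1)=3432 f(15,1)=5070 f(15,3)=4550 f(15,5)=2898 f(15,7)=1350 f(15,9)=454 f(15,11)=105 f(15,13)=15 f(15,15)=1
t=16: f(16,-2)=3432 f(16,0)=8502 f(16,2)=9620 f(16,4)=7448 f(16,6)=4248 f(16,8)=1804 f(16,10)=559 f(16,12)=120 f(16,14)=16 f(16,16)=1
t=17: f(17,-1)=11934 f(17,1)=18122 f(17,3)=17068 f(17,5)=11696 f(17,7)=6052 f(17,9)=2363 f(17,11)=679 f(17,13)=136 f(17,15)=17 f(17,17)=1
t=18: f(18,-2)=11934 f(18,0)=30056 f(18,2)=35190 f(18,4)=28764 f(18,6)=17748 f(18,8)=8415 f(18,10)=3042 f(18,12)=815 f(18,14)=153 f(18,16)=18 f(18,18)=1
t=19: f(19,-1)=41990 f(19,1)=65246 f(19,3)=63954 f(19,5)=46512 f(19,7)=26163 f(19,9)=11457 f(19,11)=3857 f(19,13)=968 f(19,15)=171 f(19,17)=19 f(19,19)=1
t=20: f(20,-2)=41990 f(20,0)=107236 f(20,2)=129200 f(20,4)=110466 f(20,6)=72675 f(20,8)=37620 f(20,10)=15314 f(20,12)=4825 f(20,14)=1139 f(20,16)=190 f(20,18)=20 f(20,20)=1
t=21: f(21,-1)=149226 f(21,1)=236436 f(21,3)=239666 f(21,5)=183141 f(21,7)=110295 f(21,9)=52934 f(21,11)=20139 f(21,13)=5964 f(21,15)=1329 f(21,17)=210 f(21,19)=21 f(21,21)=1
t=22: f(22,-2)=149226 f(22,0)=385662 f(22,2)=476102 f(22,4)=422807 f(22,6)=293436 f(22,8)=163229 f(22,10)=73073 f(22,12)=26103 f(22,14)=7293 f(22,16)=1539 f(22,18)=231 f(22,20)=22 f(22,22)=1
Σ_s f(22,s) = 1998724
P = 1998724/4194304 = 499681/1048576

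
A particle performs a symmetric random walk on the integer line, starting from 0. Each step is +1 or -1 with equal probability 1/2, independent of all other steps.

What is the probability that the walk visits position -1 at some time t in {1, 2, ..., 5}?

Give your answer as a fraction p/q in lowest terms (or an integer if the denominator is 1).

Answer: 11/16

Derivation:
Count via complement. Let g(t,s) = #length-t paths at position s with S_1..S_t all ≠ -1.
g(t,s) = g(t-1,s-1) + g(t-1,s+1) for s ≠ -1; g(t,-1) = 0.
t=0: g(0,0)=1
t=1: g(1,1)=1
t=2: g(2,0)=1 g(2,2)=1
t=3: g(3,1)=2 g(3,3)=1
t=4: g(4,0)=2 g(4,2)=3 g(4,4)=1
t=5: g(5,1)=5 g(5,3)=4 g(5,5)=1
Paths never hitting -1: Σ_s g(5,s) = 10
Paths hitting -1: 2^5 - 10 = 22
P = 22/32 = 11/16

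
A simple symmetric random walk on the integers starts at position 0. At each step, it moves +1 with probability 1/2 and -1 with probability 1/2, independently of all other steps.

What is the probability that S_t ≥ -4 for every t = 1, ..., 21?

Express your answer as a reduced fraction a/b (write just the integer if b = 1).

Let f(t,s) = #length-t paths at position s with S_1..S_t all ≥ -4.
f(t,s) = f(t-1,s-1) + f(t-1,s+1) for s ≥ -4; f(t,s) = 0 for s < -4.
t=0: f(0,0)=1
t=1: f(1,-1)=1 f(1,1)=1
t=2: f(2,-2)=1 f(2,0)=2 f(2,2)=1
t=3: f(3,-3)=1 f(3,-1)=3 f(3,1)=3 f(3,3)=1
t=4: f(4,-4)=1 f(4,-2)=4 f(4,0)=6 f(4,2)=4 f(4,4)=1
t=5: f(5,-3)=5 f(5,-1)=10 f(5,1)=10 f(5,3)=5 f(5,5)=1
t=6: f(6,-4)=5 f(6,-2)=15 f(6,0)=20 f(6,2)=15 f(6,4)=6 f(6,6)=1
t=7: f(7,-3)=20 f(7,-1)=35 f(7,1)=35 f(7,3)=21 f(7,5)=7 f(7,7)=1
t=8: f(8,-4)=20 f(8,-2)=55 f(8,0)=70 f(8,2)=56 f(8,4)=28 f(8,6)=8 f(8,8)=1
t=9: f(9,-3)=75 f(9,-1)=125 f(9,1)=126 f(9,3)=84 f(9,5)=36 f(9,7)=9 f(9,9)=1
t=10: f(10,-4)=75 f(10,-2)=200 f(10,0)=251 f(10,2)=210 f(10,4)=120 f(10,6)=45 f(10,8)=10 f(10,10)=1
t=11: f(11,-3)=275 f(11,-1)=451 f(11,1)=461 f(11,3)=330 f(11,5)=165 f(11,7)=55 f(11,9)=11 f(11,11)=1
t=12: f(12,-4)=275 f(12,-2)=726 f(12,0)=912 f(12,2)=791 f(12,4)=495 f(12,6)=220 f(12,8)=66 f(12,10)=12 f(12,12)=1
t=13: f(13,-3)=1001 f(13,-1)=1638 f(13,1)=1703 f(13,3)=1286 f(13,5)=715 f(13,7)=286 f(13,9)=78 f(13,11)=13 f(13,13)=1
t=14: f(14,-4)=1001 f(14,-2)=2639 f(14,0)=3341 f(14,2)=2989 f(14,4)=2001 f(14,6)=1001 f(14,8)=364 f(14,10)=91 f(14,12)=14 f(14,14)=1
t=15: f(15,-3)=3640 f(15,-1)=5980 f(15,1)=6330 f(15,3)=4990 f(15,5)=3002 f(15,7)=1365 f(15,9)=455 f(15,11)=105 f(15,13)=15 f(15,15)=1
t=16: f(16,-4)=3640 f(16,-2)=9620 f(16,0)=12310 f(16,2)=11320 f(16,4)=7992 f(16,6)=4367 f(16,8)=1820 f(16,10)=560 f(16,12)=120 f(16,14)=16 f(16,16)=1
t=17: f(17,-3)=13260 f(17,-1)=21930 f(17,1)=23630 f(17,3)=19312 f(17,5)=12359 f(17,7)=6187 f(17,9)=2380 f(17,11)=680 f(17,13)=136 f(17,15)=17 f(17,17)=1
t=18: f(18,-4)=13260 f(18,-2)=35190 f(18,0)=45560 f(18,2)=42942 f(18,4)=31671 f(18,6)=18546 f(18,8)=8567 f(18,10)=3060 f(18,12)=816 f(18,14)=153 f(18,16)=18 f(18,18)=1
t=19: f(19,-3)=48450 f(19,-1)=80750 f(19,1)=88502 f(19,3)=74613 f(19,5)=50217 f(19,7)=27113 f(19,9)=11627 f(19,11)=3876 f(19,13)=969 f(19,15)=171 f(19,17)=19 f(19,19)=1
t=20: f(20,-4)=48450 f(20,-2)=129200 f(20,0)=169252 f(20,2)=163115 f(20,4)=124830 f(20,6)=77330 f(20,8)=38740 f(20,10)=15503 f(20,12)=4845 f(20,14)=1140 f(20,16)=190 f(20,18)=20 f(20,20)=1
t=21: f(21,-3)=177650 f(21,-1)=298452 f(21,1)=332367 f(21,3)=287945 f(21,5)=202160 f(21,7)=116070 f(21,9)=54243 f(21,11)=20348 f(21,13)=5985 f(21,15)=1330 f(21,17)=210 f(21,19)=21 f(21,21)=1
Σ_s f(21,s) = 1496782
P = 1496782/2097152 = 748391/1048576

Answer: 748391/1048576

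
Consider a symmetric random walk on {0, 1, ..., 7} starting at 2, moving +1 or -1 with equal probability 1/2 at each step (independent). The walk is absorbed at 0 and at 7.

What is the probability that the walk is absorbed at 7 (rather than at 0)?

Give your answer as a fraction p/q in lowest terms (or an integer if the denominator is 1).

Symmetric walk (p = 1/2): the harmonic-function argument gives P(hit 7 before 0 | start at 2) = a/N.
P = 2/7 = 2/7

Answer: 2/7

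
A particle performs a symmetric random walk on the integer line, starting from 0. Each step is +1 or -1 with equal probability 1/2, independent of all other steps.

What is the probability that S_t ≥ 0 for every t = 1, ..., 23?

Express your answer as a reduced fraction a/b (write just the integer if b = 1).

Answer: 676039/4194304

Derivation:
Let f(t,s) = #length-t paths at position s with S_1..S_t all ≥ 0.
f(t,s) = f(t-1,s-1) + f(t-1,s+1) for s ≥ 0; f(t,s) = 0 for s < 0.
t=0: f(0,0)=1
t=1: f(1,1)=1
t=2: f(2,0)=1 f(2,2)=1
t=3: f(3,1)=2 f(3,3)=1
t=4: f(4,0)=2 f(4,2)=3 f(4,4)=1
t=5: f(5,1)=5 f(5,3)=4 f(5,5)=1
t=6: f(6,0)=5 f(6,2)=9 f(6,4)=5 f(6,6)=1
t=7: f(7,1)=14 f(7,3)=14 f(7,5)=6 f(7,7)=1
t=8: f(8,0)=14 f(8,2)=28 f(8,4)=20 f(8,6)=7 f(8,8)=1
t=9: f(9,1)=42 f(9,3)=48 f(9,5)=27 f(9,7)=8 f(9,9)=1
t=10: f(10,0)=42 f(10,2)=90 f(10,4)=75 f(10,6)=35 f(10,8)=9 f(10,10)=1
t=11: f(11,1)=132 f(11,3)=165 f(11,5)=110 f(11,7)=44 f(11,9)=10 f(11,11)=1
t=12: f(12,0)=132 f(12,2)=297 f(12,4)=275 f(12,6)=154 f(12,8)=54 f(12,10)=11 f(12,12)=1
t=13: f(13,1)=429 f(13,3)=572 f(13,5)=429 f(13,7)=208 f(13,9)=65 f(13,11)=12 f(13,13)=1
t=14: f(14,0)=429 f(14,2)=1001 f(14,4)=1001 f(14,6)=637 f(14,8)=273 f(14,10)=77 f(14,12)=13 f(14,14)=1
t=15: f(15,1)=1430 f(15,3)=2002 f(15,5)=1638 f(15,7)=910 f(15,9)=350 f(15,11)=90 f(15,13)=14 f(15,15)=1
t=16: f(16,0)=1430 f(16,2)=3432 f(16,4)=3640 f(16,6)=2548 f(16,8)=1260 f(16,10)=440 f(16,12)=104 f(16,14)=15 f(16,16)=1
t=17: f(17,1)=4862 f(17,3)=7072 f(17,5)=6188 f(17,7)=3808 f(17,9)=1700 f(17,11)=544 f(17,13)=119 f(17,15)=16 f(17,17)=1
t=18: f(18,0)=4862 f(18,2)=11934 f(18,4)=13260 f(18,6)=9996 f(18,8)=5508 f(18,10)=2244 f(18,12)=663 f(18,14)=135 f(18,16)=17 f(18,18)=1
t=19: f(19,1)=16796 f(19,3)=25194 f(19,5)=23256 f(19,7)=15504 f(19,9)=7752 f(19,11)=2907 f(19,13)=798 f(19,15)=152 f(19,17)=18 f(19,19)=1
t=20: f(20,0)=16796 f(20,2)=41990 f(20,4)=48450 f(20,6)=38760 f(20,8)=23256 f(20,10)=10659 f(20,12)=3705 f(20,14)=950 f(20,16)=170 f(20,18)=19 f(20,20)=1
t=21: f(21,1)=58786 f(21,3)=90440 f(21,5)=87210 f(21,7)=62016 f(21,9)=33915 f(21,11)=14364 f(21,13)=4655 f(21,15)=1120 f(21,17)=189 f(21,19)=20 f(21,21)=1
t=22: f(22,0)=58786 f(22,2)=149226 f(22,4)=177650 f(22,6)=149226 f(22,8)=95931 f(22,10)=48279 f(22,12)=19019 f(22,14)=5775 f(22,16)=1309 f(22,18)=209 f(22,20)=21 f(22,22)=1
t=23: f(23,1)=208012 f(23,3)=326876 f(23,5)=326876 f(23,7)=245157 f(23,9)=144210 f(23,11)=67298 f(23,13)=24794 f(23,15)=7084 f(23,17)=1518 f(23,19)=230 f(23,21)=22 f(23,23)=1
Σ_s f(23,s) = 1352078
P = 1352078/8388608 = 676039/4194304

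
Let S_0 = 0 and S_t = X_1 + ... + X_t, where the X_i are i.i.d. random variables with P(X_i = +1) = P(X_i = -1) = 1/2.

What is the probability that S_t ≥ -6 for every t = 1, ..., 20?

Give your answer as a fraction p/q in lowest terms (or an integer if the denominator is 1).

Answer: 115957/131072

Derivation:
Let f(t,s) = #length-t paths at position s with S_1..S_t all ≥ -6.
f(t,s) = f(t-1,s-1) + f(t-1,s+1) for s ≥ -6; f(t,s) = 0 for s < -6.
t=0: f(0,0)=1
t=1: f(1,-1)=1 f(1,1)=1
t=2: f(2,-2)=1 f(2,0)=2 f(2,2)=1
t=3: f(3,-3)=1 f(3,-1)=3 f(3,1)=3 f(3,3)=1
t=4: f(4,-4)=1 f(4,-2)=4 f(4,0)=6 f(4,2)=4 f(4,4)=1
t=5: f(5,-5)=1 f(5,-3)=5 f(5,-1)=10 f(5,1)=10 f(5,3)=5 f(5,5)=1
t=6: f(6,-6)=1 f(6,-4)=6 f(6,-2)=15 f(6,0)=20 f(6,2)=15 f(6,4)=6 f(6,6)=1
t=7: f(7,-5)=7 f(7,-3)=21 f(7,-1)=35 f(7,1)=35 f(7,3)=21 f(7,5)=7 f(7,7)=1
t=8: f(8,-6)=7 f(8,-4)=28 f(8,-2)=56 f(8,0)=70 f(8,2)=56 f(8,4)=28 f(8,6)=8 f(8,8)=1
t=9: f(9,-5)=35 f(9,-3)=84 f(9,-1)=126 f(9,1)=126 f(9,3)=84 f(9,5)=36 f(9,7)=9 f(9,9)=1
t=10: f(10,-6)=35 f(10,-4)=119 f(10,-2)=210 f(10,0)=252 f(10,2)=210 f(10,4)=120 f(10,6)=45 f(10,8)=10 f(10,10)=1
t=11: f(11,-5)=154 f(11,-3)=329 f(11,-1)=462 f(11,1)=462 f(11,3)=330 f(11,5)=165 f(11,7)=55 f(11,9)=11 f(11,11)=1
t=12: f(12,-6)=154 f(12,-4)=483 f(12,-2)=791 f(12,0)=924 f(12,2)=792 f(12,4)=495 f(12,6)=220 f(12,8)=66 f(12,10)=12 f(12,12)=1
t=13: f(13,-5)=637 f(13,-3)=1274 f(13,-1)=1715 f(13,1)=1716 f(13,3)=1287 f(13,5)=715 f(13,7)=286 f(13,9)=78 f(13,11)=13 f(13,13)=1
t=14: f(14,-6)=637 f(14,-4)=1911 f(14,-2)=2989 f(14,0)=3431 f(14,2)=3003 f(14,4)=2002 f(14,6)=1001 f(14,8)=364 f(14,10)=91 f(14,12)=14 f(14,14)=1
t=15: f(15,-5)=2548 f(15,-3)=4900 f(15,-1)=6420 f(15,1)=6434 f(15,3)=5005 f(15,5)=3003 f(15,7)=1365 f(15,9)=455 f(15,11)=105 f(15,13)=15 f(15,15)=1
t=16: f(16,-6)=2548 f(16,-4)=7448 f(16,-2)=11320 f(16,0)=12854 f(16,2)=11439 f(16,4)=8008 f(16,6)=4368 f(16,8)=1820 f(16,10)=560 f(16,12)=120 f(16,14)=16 f(16,16)=1
t=17: f(17,-5)=9996 f(17,-3)=18768 f(17,-1)=24174 f(17,1)=24293 f(17,3)=19447 f(17,5)=12376 f(17,7)=6188 f(17,9)=2380 f(17,11)=680 f(17,13)=136 f(17,15)=17 f(17,17)=1
t=18: f(18,-6)=9996 f(18,-4)=28764 f(18,-2)=42942 f(18,0)=48467 f(18,2)=43740 f(18,4)=31823 f(18,6)=18564 f(18,8)=8568 f(18,10)=3060 f(18,12)=816 f(18,14)=153 f(18,16)=18 f(18,18)=1
t=19: f(19,-5)=38760 f(19,-3)=71706 f(19,-1)=91409 f(19,1)=92207 f(19,3)=75563 f(19,5)=50387 f(19,7)=27132 f(19,9)=11628 f(19,11)=3876 f(19,13)=969 f(19,15)=171 f(19,17)=19 f(19,19)=1
t=20: f(20,-6)=38760 f(20,-4)=110466 f(20,-2)=163115 f(20,0)=183616 f(20,2)=167770 f(20,4)=125950 f(20,6)=77519 f(20,8)=38760 f(20,10)=15504 f(20,12)=4845 f(20,14)=1140 f(20,16)=190 f(20,18)=20 f(20,20)=1
Σ_s f(20,s) = 927656
P = 927656/1048576 = 115957/131072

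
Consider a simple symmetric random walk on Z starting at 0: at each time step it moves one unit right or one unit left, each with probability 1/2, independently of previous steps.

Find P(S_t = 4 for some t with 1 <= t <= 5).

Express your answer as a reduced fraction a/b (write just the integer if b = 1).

Count via complement. Let g(t,s) = #length-t paths at position s with S_1..S_t all ≠ 4.
g(t,s) = g(t-1,s-1) + g(t-1,s+1) for s ≠ 4; g(t,4) = 0.
t=0: g(0,0)=1
t=1: g(1,-1)=1 g(1,1)=1
t=2: g(2,-2)=1 g(2,0)=2 g(2,2)=1
t=3: g(3,-3)=1 g(3,-1)=3 g(3,1)=3 g(3,3)=1
t=4: g(4,-4)=1 g(4,-2)=4 g(4,0)=6 g(4,2)=4
t=5: g(5,-5)=1 g(5,-3)=5 g(5,-1)=10 g(5,1)=10 g(5,3)=4
Paths never hitting 4: Σ_s g(5,s) = 30
Paths hitting 4: 2^5 - 30 = 2
P = 2/32 = 1/16

Answer: 1/16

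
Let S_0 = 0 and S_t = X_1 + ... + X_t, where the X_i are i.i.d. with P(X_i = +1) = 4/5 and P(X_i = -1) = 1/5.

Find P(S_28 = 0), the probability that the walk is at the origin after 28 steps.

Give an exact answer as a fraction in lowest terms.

Answer: 430748712566784/1490116119384765625

Derivation:
To be at 0 after 28 steps: need exactly 14 steps of +1 and 14 of -1.
Number of such sequences: C(28,14) = 40116600
Each has probability (4/5)^14 · (1/5)^14 = 268435456/37252902984619140625
P = 40116600 · 268435456/37252902984619140625 = 430748712566784/1490116119384765625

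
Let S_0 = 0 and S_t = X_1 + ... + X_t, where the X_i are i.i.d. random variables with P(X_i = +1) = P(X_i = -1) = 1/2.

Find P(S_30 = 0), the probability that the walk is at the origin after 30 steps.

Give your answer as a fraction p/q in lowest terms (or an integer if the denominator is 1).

To return to 0 after 30 steps: need exactly 15 steps of +1 and 15 of -1.
Favorable paths: C(30,15) = 155117520
Total paths: 2^30 = 1073741824
P = 155117520/1073741824 = 9694845/67108864

Answer: 9694845/67108864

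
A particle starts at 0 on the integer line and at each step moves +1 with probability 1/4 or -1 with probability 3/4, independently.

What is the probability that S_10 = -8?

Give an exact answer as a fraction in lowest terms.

Answer: 98415/524288

Derivation:
To reach position -8 after 10 steps: need 1 step of +1 and 9 steps of -1.
Number of such sequences: C(10,1) = 10
Each has probability (1/4)^1 · (3/4)^9 = 19683/1048576
P = 10 · 19683/1048576 = 98415/524288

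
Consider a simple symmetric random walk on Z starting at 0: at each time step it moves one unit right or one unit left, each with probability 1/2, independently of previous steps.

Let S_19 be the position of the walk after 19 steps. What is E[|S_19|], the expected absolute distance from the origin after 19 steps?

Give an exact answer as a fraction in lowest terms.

Answer: 230945/65536

Derivation:
S_19 takes values m ≡ 1 (mod 2) with |m| ≤ 19; P(S_19=m) = C(19,(19+m)/2)/2^19.
Total paths: 2^19 = 524288
Distribution: P(S=-19)=1/524288, P(S=-17)=19/524288, P(S=-15)=171/524288, P(S=-13)=969/524288, P(S=-11)=3876/524288, P(S=-9)=11628/524288, P(S=-7)=27132/524288, P(S=-5)=50388/524288, P(S=-3)=75582/524288, P(S=-1)=92378/524288, P(S=1)=92378/524288, P(S=3)=75582/524288, P(S=5)=50388/524288, P(S=7)=27132/524288, P(S=9)=11628/524288, P(S=11)=3876/524288, P(S=13)=969/524288, P(S=15)=171/524288, P(S=17)=19/524288, P(S=19)=1/524288
E[|S_19|] = Σ_m |m|·P(S_19=m) = 1847560/524288 = 230945/65536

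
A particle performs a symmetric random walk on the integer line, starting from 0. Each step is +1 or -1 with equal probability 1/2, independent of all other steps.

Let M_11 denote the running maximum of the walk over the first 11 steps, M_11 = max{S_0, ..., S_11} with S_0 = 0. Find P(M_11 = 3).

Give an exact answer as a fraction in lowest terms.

Answer: 165/1024

Derivation:
Let M_11 = max(S_0,...,S_11). Use the reflection principle: for j ≥ 1, #{paths with M_11 ≥ j} = #{S_11 ≥ j} + #{S_11 ≥ j+1}.
By reflection, #{M_11 ≥ 3} = #{S_11 ≥ 3} + #{S_11 ≥ 4} = 562 + 232 = 794.
#{M_11 ≥ 4} = #{S_11 ≥ 4} + #{S_11 ≥ 5} = 232 + 232 = 464.
#{M_11 = 3} = 794 - 464 = 330.
P(M_11 = 3) = 330/2048 = 165/1024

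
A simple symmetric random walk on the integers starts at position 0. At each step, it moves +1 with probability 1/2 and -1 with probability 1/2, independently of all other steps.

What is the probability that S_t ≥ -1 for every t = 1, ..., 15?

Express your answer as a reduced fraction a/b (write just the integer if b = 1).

Let f(t,s) = #length-t paths at position s with S_1..S_t all ≥ -1.
f(t,s) = f(t-1,s-1) + f(t-1,s+1) for s ≥ -1; f(t,s) = 0 for s < -1.
t=0: f(0,0)=1
t=1: f(1,-1)=1 f(1,1)=1
t=2: f(2,0)=2 f(2,2)=1
t=3: f(3,-1)=2 f(3,1)=3 f(3,3)=1
t=4: f(4,0)=5 f(4,2)=4 f(4,4)=1
t=5: f(5,-1)=5 f(5,1)=9 f(5,3)=5 f(5,5)=1
t=6: f(6,0)=14 f(6,2)=14 f(6,4)=6 f(6,6)=1
t=7: f(7,-1)=14 f(7,1)=28 f(7,3)=20 f(7,5)=7 f(7,7)=1
t=8: f(8,0)=42 f(8,2)=48 f(8,4)=27 f(8,6)=8 f(8,8)=1
t=9: f(9,-1)=42 f(9,1)=90 f(9,3)=75 f(9,5)=35 f(9,7)=9 f(9,9)=1
t=10: f(10,0)=132 f(10,2)=165 f(10,4)=110 f(10,6)=44 f(10,8)=10 f(10,10)=1
t=11: f(11,-1)=132 f(11,1)=297 f(11,3)=275 f(11,5)=154 f(11,7)=54 f(11,9)=11 f(11,11)=1
t=12: f(12,0)=429 f(12,2)=572 f(12,4)=429 f(12,6)=208 f(12,8)=65 f(12,10)=12 f(12,12)=1
t=13: f(13,-1)=429 f(13,1)=1001 f(13,3)=1001 f(13,5)=637 f(13,7)=273 f(13,9)=77 f(13,11)=13 f(13,13)=1
t=14: f(14,0)=1430 f(14,2)=2002 f(14,4)=1638 f(14,6)=910 f(14,8)=350 f(14,10)=90 f(14,12)=14 f(14,14)=1
t=15: f(15,-1)=1430 f(15,1)=3432 f(15,3)=3640 f(15,5)=2548 f(15,7)=1260 f(15,9)=440 f(15,11)=104 f(15,13)=15 f(15,15)=1
Σ_s f(15,s) = 12870
P = 12870/32768 = 6435/16384

Answer: 6435/16384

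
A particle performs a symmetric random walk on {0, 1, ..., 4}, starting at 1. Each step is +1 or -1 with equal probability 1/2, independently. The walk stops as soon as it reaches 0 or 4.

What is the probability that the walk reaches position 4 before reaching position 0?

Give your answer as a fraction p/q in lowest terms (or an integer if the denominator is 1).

Answer: 1/4

Derivation:
Symmetric walk (p = 1/2): the harmonic-function argument gives P(hit 4 before 0 | start at 1) = a/N.
P = 1/4 = 1/4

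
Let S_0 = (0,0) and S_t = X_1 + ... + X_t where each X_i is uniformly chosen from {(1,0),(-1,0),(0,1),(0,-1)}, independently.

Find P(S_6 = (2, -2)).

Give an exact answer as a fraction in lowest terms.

Answer: 15/512

Derivation:
Let h be the number of horizontal steps (so 6-h are vertical). To end at (2,-2) need (h+2)/2 right-steps and ((6-h)-2)/2 up-steps.
Sum over h with 2 ≤ h ≤ 4, h ≡ 0 (mod 2), 6-h ≡ 0 (mod 2):
h=2: C(6,2)·C(2,2)·C(4,1) = 15·1·4 = 60
h=4: C(6,4)·C(4,3)·C(2,0) = 15·4·1 = 60
Total favorable: 120
Total paths: 4^6 = 4096
P = 120/4096 = 15/512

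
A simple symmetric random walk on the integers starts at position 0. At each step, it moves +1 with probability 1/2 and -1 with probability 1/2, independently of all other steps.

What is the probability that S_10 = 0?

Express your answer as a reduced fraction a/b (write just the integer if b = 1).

Answer: 63/256

Derivation:
To return to 0 after 10 steps: need exactly 5 steps of +1 and 5 of -1.
Favorable paths: C(10,5) = 252
Total paths: 2^10 = 1024
P = 252/1024 = 63/256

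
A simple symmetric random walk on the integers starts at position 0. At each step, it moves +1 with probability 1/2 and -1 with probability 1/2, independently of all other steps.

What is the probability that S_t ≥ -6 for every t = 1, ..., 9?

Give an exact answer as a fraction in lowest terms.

Let f(t,s) = #length-t paths at position s with S_1..S_t all ≥ -6.
f(t,s) = f(t-1,s-1) + f(t-1,s+1) for s ≥ -6; f(t,s) = 0 for s < -6.
t=0: f(0,0)=1
t=1: f(1,-1)=1 f(1,1)=1
t=2: f(2,-2)=1 f(2,0)=2 f(2,2)=1
t=3: f(3,-3)=1 f(3,-1)=3 f(3,1)=3 f(3,3)=1
t=4: f(4,-4)=1 f(4,-2)=4 f(4,0)=6 f(4,2)=4 f(4,4)=1
t=5: f(5,-5)=1 f(5,-3)=5 f(5,-1)=10 f(5,1)=10 f(5,3)=5 f(5,5)=1
t=6: f(6,-6)=1 f(6,-4)=6 f(6,-2)=15 f(6,0)=20 f(6,2)=15 f(6,4)=6 f(6,6)=1
t=7: f(7,-5)=7 f(7,-3)=21 f(7,-1)=35 f(7,1)=35 f(7,3)=21 f(7,5)=7 f(7,7)=1
t=8: f(8,-6)=7 f(8,-4)=28 f(8,-2)=56 f(8,0)=70 f(8,2)=56 f(8,4)=28 f(8,6)=8 f(8,8)=1
t=9: f(9,-5)=35 f(9,-3)=84 f(9,-1)=126 f(9,1)=126 f(9,3)=84 f(9,5)=36 f(9,7)=9 f(9,9)=1
Σ_s f(9,s) = 501
P = 501/512 = 501/512

Answer: 501/512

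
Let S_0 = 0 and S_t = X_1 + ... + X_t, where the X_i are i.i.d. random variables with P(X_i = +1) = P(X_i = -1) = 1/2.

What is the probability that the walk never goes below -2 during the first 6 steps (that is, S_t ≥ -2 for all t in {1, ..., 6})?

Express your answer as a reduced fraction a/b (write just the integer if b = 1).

Answer: 25/32

Derivation:
Let f(t,s) = #length-t paths at position s with S_1..S_t all ≥ -2.
f(t,s) = f(t-1,s-1) + f(t-1,s+1) for s ≥ -2; f(t,s) = 0 for s < -2.
t=0: f(0,0)=1
t=1: f(1,-1)=1 f(1,1)=1
t=2: f(2,-2)=1 f(2,0)=2 f(2,2)=1
t=3: f(3,-1)=3 f(3,1)=3 f(3,3)=1
t=4: f(4,-2)=3 f(4,0)=6 f(4,2)=4 f(4,4)=1
t=5: f(5,-1)=9 f(5,1)=10 f(5,3)=5 f(5,5)=1
t=6: f(6,-2)=9 f(6,0)=19 f(6,2)=15 f(6,4)=6 f(6,6)=1
Σ_s f(6,s) = 50
P = 50/64 = 25/32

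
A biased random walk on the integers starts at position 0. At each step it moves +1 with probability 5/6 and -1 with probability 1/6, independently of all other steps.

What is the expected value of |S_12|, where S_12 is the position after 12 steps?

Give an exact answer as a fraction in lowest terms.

Answer: 121020773/15116544

Derivation:
S_12 takes values m ≡ 0 (mod 2) with |m| ≤ 12; P(S_12=m) = C(12,(12+m)/2) · (5/6)^((12+m)/2) · (1/6)^((12-m)/2).
Distribution: P(S=-12)=1/2176782336, P(S=-10)=5/181398528, P(S=-8)=275/362797056, P(S=-6)=6875/544195584, P(S=-4)=34375/241864704, P(S=-2)=34375/30233088, P(S=0)=1203125/181398528, P(S=2)=859375/30233088, P(S=4)=21484375/241864704, P(S=6)=107421875/544195584, P(S=8)=107421875/362797056, P(S=10)=48828125/181398528, P(S=12)=244140625/2176782336
E[|S_12|] = Σ_m |m|·P(S_12=m) = 121020773/15116544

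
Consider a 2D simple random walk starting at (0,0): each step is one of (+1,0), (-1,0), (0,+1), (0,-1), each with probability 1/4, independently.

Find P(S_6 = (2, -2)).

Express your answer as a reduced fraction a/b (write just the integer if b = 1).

Let h be the number of horizontal steps (so 6-h are vertical). To end at (2,-2) need (h+2)/2 right-steps and ((6-h)-2)/2 up-steps.
Sum over h with 2 ≤ h ≤ 4, h ≡ 0 (mod 2), 6-h ≡ 0 (mod 2):
h=2: C(6,2)·C(2,2)·C(4,1) = 15·1·4 = 60
h=4: C(6,4)·C(4,3)·C(2,0) = 15·4·1 = 60
Total favorable: 120
Total paths: 4^6 = 4096
P = 120/4096 = 15/512

Answer: 15/512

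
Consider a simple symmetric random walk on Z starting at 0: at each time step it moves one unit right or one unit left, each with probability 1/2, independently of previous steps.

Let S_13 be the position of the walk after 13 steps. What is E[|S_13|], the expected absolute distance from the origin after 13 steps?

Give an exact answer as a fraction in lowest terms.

Answer: 3003/1024

Derivation:
S_13 takes values m ≡ 1 (mod 2) with |m| ≤ 13; P(S_13=m) = C(13,(13+m)/2)/2^13.
Total paths: 2^13 = 8192
Distribution: P(S=-13)=1/8192, P(S=-11)=13/8192, P(S=-9)=78/8192, P(S=-7)=286/8192, P(S=-5)=715/8192, P(S=-3)=1287/8192, P(S=-1)=1716/8192, P(S=1)=1716/8192, P(S=3)=1287/8192, P(S=5)=715/8192, P(S=7)=286/8192, P(S=9)=78/8192, P(S=11)=13/8192, P(S=13)=1/8192
E[|S_13|] = Σ_m |m|·P(S_13=m) = 24024/8192 = 3003/1024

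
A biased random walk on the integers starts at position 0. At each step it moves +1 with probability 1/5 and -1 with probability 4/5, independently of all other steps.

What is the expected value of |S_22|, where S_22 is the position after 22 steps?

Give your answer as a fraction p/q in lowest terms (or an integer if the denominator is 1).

Answer: 31475310836311254/2384185791015625

Derivation:
S_22 takes values m ≡ 0 (mod 2) with |m| ≤ 22; P(S_22=m) = C(22,(22+m)/2) · (1/5)^((22+m)/2) · (4/5)^((22-m)/2).
Distribution: P(S=-22)=17592186044416/2384185791015625, P(S=-20)=96757023244288/2384185791015625, P(S=-18)=253987186016256/2384185791015625, P(S=-16)=84662395338752/476837158203125, P(S=-14)=100536594464768/476837158203125, P(S=-12)=452414675091456/2384185791015625, P(S=-10)=320460394856448/2384185791015625, P(S=-8)=183120225632256/2384185791015625, P(S=-6)=17167521153024/476837158203125, P(S=-4)=6676258226176/476837158203125, P(S=-2)=10848919617536/2384185791015625, P(S=0)=2958796259328/2384185791015625, P(S=2)=678057476096/2384185791015625, P(S=4)=26079133696/476837158203125, P(S=6)=4191289344/476837158203125, P(S=8)=2794192896/2384185791015625, P(S=10)=305614848/2384185791015625, P(S=12)=26966016/2384185791015625, P(S=14)=374528/476837158203125, P(S=16)=19712/476837158203125, P(S=18)=3696/2384185791015625, P(S=20)=88/2384185791015625, P(S=22)=1/2384185791015625
E[|S_22|] = Σ_m |m|·P(S_22=m) = 31475310836311254/2384185791015625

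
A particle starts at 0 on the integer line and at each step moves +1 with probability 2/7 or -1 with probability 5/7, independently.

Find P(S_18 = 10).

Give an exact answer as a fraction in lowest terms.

To reach position 10 after 18 steps: need 14 steps of +1 and 4 steps of -1.
Number of such sequences: C(18,14) = 3060
Each has probability (2/7)^14 · (5/7)^4 = 10240000/1628413597910449
P = 3060 · 10240000/1628413597910449 = 31334400000/1628413597910449

Answer: 31334400000/1628413597910449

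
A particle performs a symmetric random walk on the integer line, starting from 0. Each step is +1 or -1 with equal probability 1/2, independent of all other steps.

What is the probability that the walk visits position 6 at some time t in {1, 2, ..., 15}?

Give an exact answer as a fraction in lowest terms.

Count via complement. Let g(t,s) = #length-t paths at position s with S_1..S_t all ≠ 6.
g(t,s) = g(t-1,s-1) + g(t-1,s+1) for s ≠ 6; g(t,6) = 0.
t=0: g(0,0)=1
t=1: g(1,-1)=1 g(1,1)=1
t=2: g(2,-2)=1 g(2,0)=2 g(2,2)=1
t=3: g(3,-3)=1 g(3,-1)=3 g(3,1)=3 g(3,3)=1
t=4: g(4,-4)=1 g(4,-2)=4 g(4,0)=6 g(4,2)=4 g(4,4)=1
t=5: g(5,-5)=1 g(5,-3)=5 g(5,-1)=10 g(5,1)=10 g(5,3)=5 g(5,5)=1
t=6: g(6,-6)=1 g(6,-4)=6 g(6,-2)=15 g(6,0)=20 g(6,2)=15 g(6,4)=6
t=7: g(7,-7)=1 g(7,-5)=7 g(7,-3)=21 g(7,-1)=35 g(7,1)=35 g(7,3)=21 g(7,5)=6
t=8: g(8,-8)=1 g(8,-6)=8 g(8,-4)=28 g(8,-2)=56 g(8,0)=70 g(8,2)=56 g(8,4)=27
t=9: g(9,-9)=1 g(9,-7)=9 g(9,-5)=36 g(9,-3)=84 g(9,-1)=126 g(9,1)=126 g(9,3)=83 g(9,5)=27
t=10: g(10,-10)=1 g(10,-8)=10 g(10,-6)=45 g(10,-4)=120 g(10,-2)=210 g(10,0)=252 g(10,2)=209 g(10,4)=110
t=11: g(11,-11)=1 g(11,-9)=11 g(11,-7)=55 g(11,-5)=165 g(11,-3)=330 g(11,-1)=462 g(11,1)=461 g(11,3)=319 g(11,5)=110
t=12: g(12,-12)=1 g(12,-10)=12 g(12,-8)=66 g(12,-6)=220 g(12,-4)=495 g(12,-2)=792 g(12,0)=923 g(12,2)=780 g(12,4)=429
t=13: g(13,-13)=1 g(13,-11)=13 g(13,-9)=78 g(13,-7)=286 g(13,-5)=715 g(13,-3)=1287 g(13,-1)=1715 g(13,1)=1703 g(13,3)=1209 g(13,5)=429
t=14: g(14,-14)=1 g(14,-12)=14 g(14,-10)=91 g(14,-8)=364 g(14,-6)=1001 g(14,-4)=2002 g(14,-2)=3002 g(14,0)=3418 g(14,2)=2912 g(14,4)=1638
t=15: g(15,-15)=1 g(15,-13)=15 g(15,-11)=105 g(15,-9)=455 g(15,-7)=1365 g(15,-5)=3003 g(15,-3)=5004 g(15,-1)=6420 g(15,1)=6330 g(15,3)=4550 g(15,5)=1638
Paths never hitting 6: Σ_s g(15,s) = 28886
Paths hitting 6: 2^15 - 28886 = 3882
P = 3882/32768 = 1941/16384

Answer: 1941/16384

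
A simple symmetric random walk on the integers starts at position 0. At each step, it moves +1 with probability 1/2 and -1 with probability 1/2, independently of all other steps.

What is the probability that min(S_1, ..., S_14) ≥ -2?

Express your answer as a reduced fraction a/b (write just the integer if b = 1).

Answer: 4719/8192

Derivation:
Let f(t,s) = #length-t paths at position s with S_1..S_t all ≥ -2.
f(t,s) = f(t-1,s-1) + f(t-1,s+1) for s ≥ -2; f(t,s) = 0 for s < -2.
t=0: f(0,0)=1
t=1: f(1,-1)=1 f(1,1)=1
t=2: f(2,-2)=1 f(2,0)=2 f(2,2)=1
t=3: f(3,-1)=3 f(3,1)=3 f(3,3)=1
t=4: f(4,-2)=3 f(4,0)=6 f(4,2)=4 f(4,4)=1
t=5: f(5,-1)=9 f(5,1)=10 f(5,3)=5 f(5,5)=1
t=6: f(6,-2)=9 f(6,0)=19 f(6,2)=15 f(6,4)=6 f(6,6)=1
t=7: f(7,-1)=28 f(7,1)=34 f(7,3)=21 f(7,5)=7 f(7,7)=1
t=8: f(8,-2)=28 f(8,0)=62 f(8,2)=55 f(8,4)=28 f(8,6)=8 f(8,8)=1
t=9: f(9,-1)=90 f(9,1)=117 f(9,3)=83 f(9,5)=36 f(9,7)=9 f(9,9)=1
t=10: f(10,-2)=90 f(10,0)=207 f(10,2)=200 f(10,4)=119 f(10,6)=45 f(10,8)=10 f(10,10)=1
t=11: f(11,-1)=297 f(11,1)=407 f(11,3)=319 f(11,5)=164 f(11,7)=55 f(11,9)=11 f(11,11)=1
t=12: f(12,-2)=297 f(12,0)=704 f(12,2)=726 f(12,4)=483 f(12,6)=219 f(12,8)=66 f(12,10)=12 f(12,12)=1
t=13: f(13,-1)=1001 f(13,1)=1430 f(13,3)=1209 f(13,5)=702 f(13,7)=285 f(13,9)=78 f(13,11)=13 f(13,13)=1
t=14: f(14,-2)=1001 f(14,0)=2431 f(14,2)=2639 f(14,4)=1911 f(14,6)=987 f(14,8)=363 f(14,10)=91 f(14,12)=14 f(14,14)=1
Σ_s f(14,s) = 9438
P = 9438/16384 = 4719/8192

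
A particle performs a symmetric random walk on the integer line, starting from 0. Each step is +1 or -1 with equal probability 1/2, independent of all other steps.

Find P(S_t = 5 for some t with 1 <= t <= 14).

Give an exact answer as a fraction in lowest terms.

Count via complement. Let g(t,s) = #length-t paths at position s with S_1..S_t all ≠ 5.
g(t,s) = g(t-1,s-1) + g(t-1,s+1) for s ≠ 5; g(t,5) = 0.
t=0: g(0,0)=1
t=1: g(1,-1)=1 g(1,1)=1
t=2: g(2,-2)=1 g(2,0)=2 g(2,2)=1
t=3: g(3,-3)=1 g(3,-1)=3 g(3,1)=3 g(3,3)=1
t=4: g(4,-4)=1 g(4,-2)=4 g(4,0)=6 g(4,2)=4 g(4,4)=1
t=5: g(5,-5)=1 g(5,-3)=5 g(5,-1)=10 g(5,1)=10 g(5,3)=5
t=6: g(6,-6)=1 g(6,-4)=6 g(6,-2)=15 g(6,0)=20 g(6,2)=15 g(6,4)=5
t=7: g(7,-7)=1 g(7,-5)=7 g(7,-3)=21 g(7,-1)=35 g(7,1)=35 g(7,3)=20
t=8: g(8,-8)=1 g(8,-6)=8 g(8,-4)=28 g(8,-2)=56 g(8,0)=70 g(8,2)=55 g(8,4)=20
t=9: g(9,-9)=1 g(9,-7)=9 g(9,-5)=36 g(9,-3)=84 g(9,-1)=126 g(9,1)=125 g(9,3)=75
t=10: g(10,-10)=1 g(10,-8)=10 g(10,-6)=45 g(10,-4)=120 g(10,-2)=210 g(10,0)=251 g(10,2)=200 g(10,4)=75
t=11: g(11,-11)=1 g(11,-9)=11 g(11,-7)=55 g(11,-5)=165 g(11,-3)=330 g(11,-1)=461 g(11,1)=451 g(11,3)=275
t=12: g(12,-12)=1 g(12,-10)=12 g(12,-8)=66 g(12,-6)=220 g(12,-4)=495 g(12,-2)=791 g(12,0)=912 g(12,2)=726 g(12,4)=275
t=13: g(13,-13)=1 g(13,-11)=13 g(13,-9)=78 g(13,-7)=286 g(13,-5)=715 g(13,-3)=1286 g(13,-1)=1703 g(13,1)=1638 g(13,3)=1001
t=14: g(14,-14)=1 g(14,-12)=14 g(14,-10)=91 g(14,-8)=364 g(14,-6)=1001 g(14,-4)=2001 g(14,-2)=2989 g(14,0)=3341 g(14,2)=2639 g(14,4)=1001
Paths never hitting 5: Σ_s g(14,s) = 13442
Paths hitting 5: 2^14 - 13442 = 2942
P = 2942/16384 = 1471/8192

Answer: 1471/8192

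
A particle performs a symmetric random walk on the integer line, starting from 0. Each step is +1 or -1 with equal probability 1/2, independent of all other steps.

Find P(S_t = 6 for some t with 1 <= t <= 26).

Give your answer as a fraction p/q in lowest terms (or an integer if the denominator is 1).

Answer: 16628809/67108864

Derivation:
Count via complement. Let g(t,s) = #length-t paths at position s with S_1..S_t all ≠ 6.
g(t,s) = g(t-1,s-1) + g(t-1,s+1) for s ≠ 6; g(t,6) = 0.
t=0: g(0,0)=1
t=1: g(1,-1)=1 g(1,1)=1
t=2: g(2,-2)=1 g(2,0)=2 g(2,2)=1
t=3: g(3,-3)=1 g(3,-1)=3 g(3,1)=3 g(3,3)=1
t=4: g(4,-4)=1 g(4,-2)=4 g(4,0)=6 g(4,2)=4 g(4,4)=1
t=5: g(5,-5)=1 g(5,-3)=5 g(5,-1)=10 g(5,1)=10 g(5,3)=5 g(5,5)=1
t=6: g(6,-6)=1 g(6,-4)=6 g(6,-2)=15 g(6,0)=20 g(6,2)=15 g(6,4)=6
t=7: g(7,-7)=1 g(7,-5)=7 g(7,-3)=21 g(7,-1)=35 g(7,1)=35 g(7,3)=21 g(7,5)=6
t=8: g(8,-8)=1 g(8,-6)=8 g(8,-4)=28 g(8,-2)=56 g(8,0)=70 g(8,2)=56 g(8,4)=27
t=9: g(9,-9)=1 g(9,-7)=9 g(9,-5)=36 g(9,-3)=84 g(9,-1)=126 g(9,1)=126 g(9,3)=83 g(9,5)=27
t=10: g(10,-10)=1 g(10,-8)=10 g(10,-6)=45 g(10,-4)=120 g(10,-2)=210 g(10,0)=252 g(10,2)=209 g(10,4)=110
t=11: g(11,-11)=1 g(11,-9)=11 g(11,-7)=55 g(11,-5)=165 g(11,-3)=330 g(11,-1)=462 g(11,1)=461 g(11,3)=319 g(11,5)=110
t=12: g(12,-12)=1 g(12,-10)=12 g(12,-8)=66 g(12,-6)=220 g(12,-4)=495 g(12,-2)=792 g(12,0)=923 g(12,2)=780 g(12,4)=429
t=13: g(13,-13)=1 g(13,-11)=13 g(13,-9)=78 g(13,-7)=286 g(13,-5)=715 g(13,-3)=1287 g(13,-1)=1715 g(13,1)=1703 g(13,3)=1209 g(13,5)=429
t=14: g(14,-14)=1 g(14,-12)=14 g(14,-10)=91 g(14,-8)=364 g(14,-6)=1001 g(14,-4)=2002 g(14,-2)=3002 g(14,0)=3418 g(14,2)=2912 g(14,4)=1638
t=15: g(15,-15)=1 g(15,-13)=15 g(15,-11)=105 g(15,-9)=455 g(15,-7)=1365 g(15,-5)=3003 g(15,-3)=5004 g(15,-1)=6420 g(15,1)=6330 g(15,3)=4550 g(15,5)=1638
t=16: g(16,-16)=1 g(16,-14)=16 g(16,-12)=120 g(16,-10)=560 g(16,-8)=1820 g(16,-6)=4368 g(16,-4)=8007 g(16,-2)=11424 g(16,0)=12750 g(16,2)=10880 g(16,4)=6188
t=17: g(17,-17)=1 g(17,-15)=17 g(17,-13)=136 g(17,-11)=680 g(17,-9)=2380 g(17,-7)=6188 g(17,-5)=12375 g(17,-3)=19431 g(17,-1)=24174 g(17,1)=23630 g(17,3)=17068 g(17,5)=6188
t=18: g(18,-18)=1 g(18,-16)=18 g(18,-14)=153 g(18,-12)=816 g(18,-10)=3060 g(18,-8)=8568 g(18,-6)=18563 g(18,-4)=31806 g(18,-2)=43605 g(18,0)=47804 g(18,2)=40698 g(18,4)=23256
t=19: g(19,-19)=1 g(19,-17)=19 g(19,-15)=171 g(19,-13)=969 g(19,-11)=3876 g(19,-9)=11628 g(19,-7)=27131 g(19,-5)=50369 g(19,-3)=75411 g(19,-1)=91409 g(19,1)=88502 g(19,3)=63954 g(19,5)=23256
t=20: g(20,-20)=1 g(20,-18)=20 g(20,-16)=190 g(20,-14)=1140 g(20,-12)=4845 g(20,-10)=15504 g(20,-8)=38759 g(20,-6)=77500 g(20,-4)=125780 g(20,-2)=166820 g(20,0)=179911 g(20,2)=152456 g(20,4)=87210
t=21: g(21,-21)=1 g(21,-19)=21 g(21,-17)=210 g(21,-15)=1330 g(21,-13)=5985 g(21,-11)=20349 g(21,-9)=54263 g(21,-7)=116259 g(21,-5)=203280 g(21,-3)=292600 g(21,-1)=346731 g(21,1)=332367 g(21,3)=239666 g(21,5)=87210
t=22: g(22,-22)=1 g(22,-20)=22 g(22,-18)=231 g(22,-16)=1540 g(22,-14)=7315 g(22,-12)=26334 g(22,-10)=74612 g(22,-8)=170522 g(22,-6)=319539 g(22,-4)=495880 g(22,-2)=639331 g(22,0)=679098 g(22,2)=572033 g(22,4)=326876
t=23: g(23,-23)=1 g(23,-21)=23 g(23,-19)=253 g(23,-17)=1771 g(23,-15)=8855 g(23,-13)=33649 g(23,-11)=100946 g(23,-9)=245134 g(23,-7)=490061 g(23,-5)=815419 g(23,-3)=1135211 g(23,-1)=1318429 g(23,1)=1251131 g(23,3)=898909 g(23,5)=326876
t=24: g(24,-24)=1 g(24,-22)=24 g(24,-20)=276 g(24,-18)=2024 g(24,-16)=10626 g(24,-14)=42504 g(24,-12)=134595 g(24,-10)=346080 g(24,-8)=735195 g(24,-6)=1305480 g(24,-4)=1950630 g(24,-2)=2453640 g(24,0)=2569560 g(24,2)=2150040 g(24,4)=1225785
t=25: g(25,-25)=1 g(25,-23)=25 g(25,-21)=300 g(25,-19)=2300 g(25,-17)=12650 g(25,-15)=53130 g(25,-13)=177099 g(25,-11)=480675 g(25,-9)=1081275 g(25,-7)=2040675 g(25,-5)=3256110 g(25,-3)=4404270 g(25,-1)=5023200 g(25,1)=4719600 g(25,3)=3375825 g(25,5)=1225785
t=26: g(26,-26)=1 g(26,-24)=26 g(26,-22)=325 g(26,-20)=2600 g(26,-18)=14950 g(26,-16)=65780 g(26,-14)=230229 g(26,-12)=657774 g(26,-10)=1561950 g(26,-8)=3121950 g(26,-6)=5296785 g(26,-4)=7660380 g(26,-2)=9427470 g(26,0)=9742800 g(26,2)=8095425 g(26,4)=4601610
Paths never hitting 6: Σ_s g(26,s) = 50480055
Paths hitting 6: 2^26 - 50480055 = 16628809
P = 16628809/67108864 = 16628809/67108864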